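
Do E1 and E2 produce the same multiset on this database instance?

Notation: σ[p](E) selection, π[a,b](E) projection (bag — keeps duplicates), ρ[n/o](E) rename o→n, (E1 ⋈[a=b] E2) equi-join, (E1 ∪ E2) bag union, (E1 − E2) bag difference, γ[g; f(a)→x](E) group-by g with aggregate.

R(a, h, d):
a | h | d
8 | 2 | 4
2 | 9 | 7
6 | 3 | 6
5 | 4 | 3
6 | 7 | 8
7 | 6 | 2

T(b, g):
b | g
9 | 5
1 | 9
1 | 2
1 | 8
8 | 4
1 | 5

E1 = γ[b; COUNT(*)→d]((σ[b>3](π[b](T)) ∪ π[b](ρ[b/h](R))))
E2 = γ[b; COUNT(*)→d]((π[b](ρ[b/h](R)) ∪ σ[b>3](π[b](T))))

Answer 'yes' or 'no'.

E1 subexpression sizes:
  T → 6
  π[b](T) → 6
  σ[b>3](π[b](T)) → 2
  R → 6
  ρ[b/h](R) → 6
  π[b](ρ[b/h](R)) → 6
  (σ[b>3](π[b](T)) ∪ π[b](ρ[b/h](R))) → 8
  γ[b; COUNT(*)→d]((σ[b>3](π[b](T)) ∪ π[b](ρ[b/h](R)))) → 7
E2 subexpression sizes:
  R → 6
  ρ[b/h](R) → 6
  π[b](ρ[b/h](R)) → 6
  T → 6
  π[b](T) → 6
  σ[b>3](π[b](T)) → 2
  (π[b](ρ[b/h](R)) ∪ σ[b>3](π[b](T))) → 8
  γ[b; COUNT(*)→d]((π[b](ρ[b/h](R)) ∪ σ[b>3](π[b](T)))) → 7

E1 and E2 produce the same multiset:
b | d
2 | 1
3 | 1
4 | 1
6 | 1
7 | 1
8 | 1
9 | 2

yes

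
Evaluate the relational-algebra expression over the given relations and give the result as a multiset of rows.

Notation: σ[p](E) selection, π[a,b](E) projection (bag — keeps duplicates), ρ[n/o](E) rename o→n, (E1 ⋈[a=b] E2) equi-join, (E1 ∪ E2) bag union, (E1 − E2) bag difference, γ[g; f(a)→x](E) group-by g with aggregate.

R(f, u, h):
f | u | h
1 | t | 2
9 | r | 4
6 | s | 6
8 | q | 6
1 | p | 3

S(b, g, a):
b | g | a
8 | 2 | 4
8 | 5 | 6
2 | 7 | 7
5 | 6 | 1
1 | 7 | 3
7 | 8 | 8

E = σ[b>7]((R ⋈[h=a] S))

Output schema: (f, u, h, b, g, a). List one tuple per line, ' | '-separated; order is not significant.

Stepwise |·|:
  R → 5
  S → 6
  (R ⋈[h=a] S) → 4
  σ[b>7]((R ⋈[h=a] S)) → 3

== RESULT ==
f | u | h | b | g | a
6 | s | 6 | 8 | 5 | 6
8 | q | 6 | 8 | 5 | 6
9 | r | 4 | 8 | 2 | 4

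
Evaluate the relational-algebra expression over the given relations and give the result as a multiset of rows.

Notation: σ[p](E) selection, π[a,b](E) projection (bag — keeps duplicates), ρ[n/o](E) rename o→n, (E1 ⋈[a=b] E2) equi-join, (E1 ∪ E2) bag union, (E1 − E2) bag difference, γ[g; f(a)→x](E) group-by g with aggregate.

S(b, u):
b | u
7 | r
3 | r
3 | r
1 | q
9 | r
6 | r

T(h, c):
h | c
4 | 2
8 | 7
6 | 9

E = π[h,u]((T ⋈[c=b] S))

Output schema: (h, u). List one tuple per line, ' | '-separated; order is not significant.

Stepwise |·|:
  T → 3
  S → 6
  (T ⋈[c=b] S) → 2
  π[h,u]((T ⋈[c=b] S)) → 2

== RESULT ==
h | u
6 | r
8 | r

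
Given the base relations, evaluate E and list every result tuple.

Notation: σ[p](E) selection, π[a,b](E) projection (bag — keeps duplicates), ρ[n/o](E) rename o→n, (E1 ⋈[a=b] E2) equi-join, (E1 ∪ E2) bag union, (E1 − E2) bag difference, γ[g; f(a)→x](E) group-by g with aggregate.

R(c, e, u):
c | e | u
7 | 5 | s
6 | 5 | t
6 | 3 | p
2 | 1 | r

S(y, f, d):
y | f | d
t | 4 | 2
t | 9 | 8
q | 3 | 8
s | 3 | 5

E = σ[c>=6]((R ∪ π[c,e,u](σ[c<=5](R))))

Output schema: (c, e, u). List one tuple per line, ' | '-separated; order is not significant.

Per-node cardinality:
  R → 4
  R → 4
  σ[c<=5](R) → 1
  π[c,e,u](σ[c<=5](R)) → 1
  (R ∪ π[c,e,u](σ[c<=5](R))) → 5
  σ[c>=6]((R ∪ π[c,e,u](σ[c<=5](R)))) → 3

== RESULT ==
c | e | u
6 | 3 | p
6 | 5 | t
7 | 5 | s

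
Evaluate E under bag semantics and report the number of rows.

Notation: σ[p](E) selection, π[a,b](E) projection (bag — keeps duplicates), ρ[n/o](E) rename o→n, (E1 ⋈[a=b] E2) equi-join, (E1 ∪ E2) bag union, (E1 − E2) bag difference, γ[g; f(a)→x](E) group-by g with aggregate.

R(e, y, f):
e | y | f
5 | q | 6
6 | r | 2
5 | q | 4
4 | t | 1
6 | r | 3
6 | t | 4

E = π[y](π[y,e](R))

Row counts bottom-up:
  R → 6
  π[y,e](R) → 6
  π[y](π[y,e](R)) → 6

|E| = 6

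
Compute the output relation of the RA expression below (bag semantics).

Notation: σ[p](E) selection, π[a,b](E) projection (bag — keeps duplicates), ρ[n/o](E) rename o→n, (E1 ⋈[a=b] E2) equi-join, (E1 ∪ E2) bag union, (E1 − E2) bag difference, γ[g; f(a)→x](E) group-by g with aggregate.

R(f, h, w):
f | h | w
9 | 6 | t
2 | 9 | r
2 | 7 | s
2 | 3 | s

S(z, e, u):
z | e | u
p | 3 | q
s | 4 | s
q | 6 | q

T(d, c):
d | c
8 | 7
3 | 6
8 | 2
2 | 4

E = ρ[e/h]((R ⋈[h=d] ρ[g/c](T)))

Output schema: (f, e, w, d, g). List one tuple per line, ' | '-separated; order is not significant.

Row counts bottom-up:
  R → 4
  T → 4
  ρ[g/c](T) → 4
  (R ⋈[h=d] ρ[g/c](T)) → 1
  ρ[e/h]((R ⋈[h=d] ρ[g/c](T))) → 1

== RESULT ==
f | e | w | d | g
2 | 3 | s | 3 | 6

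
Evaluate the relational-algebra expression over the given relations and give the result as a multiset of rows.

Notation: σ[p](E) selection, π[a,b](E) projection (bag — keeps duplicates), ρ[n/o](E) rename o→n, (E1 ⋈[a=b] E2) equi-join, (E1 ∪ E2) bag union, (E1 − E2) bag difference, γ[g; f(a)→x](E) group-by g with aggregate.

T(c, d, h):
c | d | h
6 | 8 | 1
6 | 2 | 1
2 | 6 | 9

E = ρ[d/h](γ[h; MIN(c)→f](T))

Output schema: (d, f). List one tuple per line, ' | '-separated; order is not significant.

Row counts bottom-up:
  T → 3
  γ[h; MIN(c)→f](T) → 2
  ρ[d/h](γ[h; MIN(c)→f](T)) → 2

== RESULT ==
d | f
1 | 6
9 | 2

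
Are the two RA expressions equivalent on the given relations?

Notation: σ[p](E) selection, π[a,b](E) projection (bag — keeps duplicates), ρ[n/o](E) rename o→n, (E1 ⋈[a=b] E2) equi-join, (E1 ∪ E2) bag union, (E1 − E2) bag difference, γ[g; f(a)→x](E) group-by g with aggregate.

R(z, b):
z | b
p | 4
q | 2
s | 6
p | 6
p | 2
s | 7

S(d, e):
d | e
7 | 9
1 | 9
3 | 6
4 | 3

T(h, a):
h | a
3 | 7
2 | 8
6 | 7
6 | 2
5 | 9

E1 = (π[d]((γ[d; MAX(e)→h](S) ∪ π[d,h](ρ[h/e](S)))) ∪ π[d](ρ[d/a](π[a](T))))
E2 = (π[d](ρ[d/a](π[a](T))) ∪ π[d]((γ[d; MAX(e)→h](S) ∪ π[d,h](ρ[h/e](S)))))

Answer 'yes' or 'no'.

E1 per-node cardinality:
  S → 4
  γ[d; MAX(e)→h](S) → 4
  S → 4
  ρ[h/e](S) → 4
  π[d,h](ρ[h/e](S)) → 4
  (γ[d; MAX(e)→h](S) ∪ π[d,h](ρ[h/e](S))) → 8
  π[d]((γ[d; MAX(e)→h](S) ∪ π[d,h](ρ[h/e](S)))) → 8
  T → 5
  π[a](T) → 5
  ρ[d/a](π[a](T)) → 5
  π[d](ρ[d/a](π[a](T))) → 5
  (π[d]((γ[d; MAX(e)→h](S) ∪ π[d,h](ρ[h/e](S)))) ∪ π[d](ρ[d/a](π[a](T)))) → 13
E2 per-node cardinality:
  T → 5
  π[a](T) → 5
  ρ[d/a](π[a](T)) → 5
  π[d](ρ[d/a](π[a](T))) → 5
  S → 4
  γ[d; MAX(e)→h](S) → 4
  S → 4
  ρ[h/e](S) → 4
  π[d,h](ρ[h/e](S)) → 4
  (γ[d; MAX(e)→h](S) ∪ π[d,h](ρ[h/e](S))) → 8
  π[d]((γ[d; MAX(e)→h](S) ∪ π[d,h](ρ[h/e](S)))) → 8
  (π[d](ρ[d/a](π[a](T))) ∪ π[d]((γ[d; MAX(e)→h](S) ∪ π[d,h](ρ[h/e](S))))) → 13

E1 and E2 produce the same multiset:
d
1
1
2
3
3
4
4
7
7
7
7
8
9

yes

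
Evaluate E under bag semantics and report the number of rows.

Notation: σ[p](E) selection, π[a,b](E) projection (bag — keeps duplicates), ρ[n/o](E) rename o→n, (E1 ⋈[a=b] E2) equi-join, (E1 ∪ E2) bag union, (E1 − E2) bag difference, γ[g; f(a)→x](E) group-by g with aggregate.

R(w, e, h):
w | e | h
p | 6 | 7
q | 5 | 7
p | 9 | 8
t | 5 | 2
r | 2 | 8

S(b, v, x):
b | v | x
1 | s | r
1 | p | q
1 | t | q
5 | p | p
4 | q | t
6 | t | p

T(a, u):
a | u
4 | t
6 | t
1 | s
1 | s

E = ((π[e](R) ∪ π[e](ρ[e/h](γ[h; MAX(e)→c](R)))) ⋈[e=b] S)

Per-node cardinality:
  R → 5
  π[e](R) → 5
  R → 5
  γ[h; MAX(e)→c](R) → 3
  ρ[e/h](γ[h; MAX(e)→c](R)) → 3
  π[e](ρ[e/h](γ[h; MAX(e)→c](R))) → 3
  (π[e](R) ∪ π[e](ρ[e/h](γ[h; MAX(e)→c](R)))) → 8
  S → 6
  ((π[e](R) ∪ π[e](ρ[e/h](γ[h; MAX(e)→c](R)))) ⋈[e=b] S) → 3

|E| = 3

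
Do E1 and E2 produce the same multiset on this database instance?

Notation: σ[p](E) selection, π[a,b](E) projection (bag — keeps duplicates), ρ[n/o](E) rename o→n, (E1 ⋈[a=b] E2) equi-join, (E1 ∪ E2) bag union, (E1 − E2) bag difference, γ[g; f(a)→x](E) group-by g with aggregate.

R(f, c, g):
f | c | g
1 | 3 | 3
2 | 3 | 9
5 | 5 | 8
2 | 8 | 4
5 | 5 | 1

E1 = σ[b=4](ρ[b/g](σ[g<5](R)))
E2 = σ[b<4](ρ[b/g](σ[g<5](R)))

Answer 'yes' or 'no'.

E1 per-node cardinality:
  R → 5
  σ[g<5](R) → 3
  ρ[b/g](σ[g<5](R)) → 3
  σ[b=4](ρ[b/g](σ[g<5](R))) → 1
E2 per-node cardinality:
  R → 5
  σ[g<5](R) → 3
  ρ[b/g](σ[g<5](R)) → 3
  σ[b<4](ρ[b/g](σ[g<5](R))) → 2

E1 result:
f | c | b
2 | 8 | 4
E2 result:
f | c | b
1 | 3 | 3
5 | 5 | 1
Witness: (1, 3, 3) appears 0× in E1 but 1× in E2.

no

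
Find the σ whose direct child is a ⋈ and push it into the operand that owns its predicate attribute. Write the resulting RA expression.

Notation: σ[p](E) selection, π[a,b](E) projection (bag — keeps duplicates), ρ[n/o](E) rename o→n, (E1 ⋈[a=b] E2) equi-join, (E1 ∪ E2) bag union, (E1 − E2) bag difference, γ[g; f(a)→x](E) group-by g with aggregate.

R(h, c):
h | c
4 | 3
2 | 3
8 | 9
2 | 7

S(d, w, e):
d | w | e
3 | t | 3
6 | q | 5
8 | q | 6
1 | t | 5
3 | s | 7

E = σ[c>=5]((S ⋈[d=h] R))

σ filters on c, owned by the right side.
E' = (S ⋈[d=h] σ[c>=5](R))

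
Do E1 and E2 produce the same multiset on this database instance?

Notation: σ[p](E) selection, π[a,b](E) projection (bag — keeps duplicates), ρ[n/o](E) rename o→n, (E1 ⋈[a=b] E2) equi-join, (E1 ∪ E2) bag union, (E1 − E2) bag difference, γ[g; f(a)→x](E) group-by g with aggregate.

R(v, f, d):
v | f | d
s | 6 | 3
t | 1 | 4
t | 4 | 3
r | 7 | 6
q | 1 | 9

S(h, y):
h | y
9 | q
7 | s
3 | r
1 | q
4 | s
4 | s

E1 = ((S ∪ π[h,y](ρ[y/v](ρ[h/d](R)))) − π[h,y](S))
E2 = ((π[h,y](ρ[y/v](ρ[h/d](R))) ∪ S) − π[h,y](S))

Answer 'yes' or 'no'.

E1 stepwise |·|:
  S → 6
  R → 5
  ρ[h/d](R) → 5
  ρ[y/v](ρ[h/d](R)) → 5
  π[h,y](ρ[y/v](ρ[h/d](R))) → 5
  (S ∪ π[h,y](ρ[y/v](ρ[h/d](R)))) → 11
  S → 6
  π[h,y](S) → 6
  ((S ∪ π[h,y](ρ[y/v](ρ[h/d](R)))) − π[h,y](S)) → 5
E2 stepwise |·|:
  R → 5
  ρ[h/d](R) → 5
  ρ[y/v](ρ[h/d](R)) → 5
  π[h,y](ρ[y/v](ρ[h/d](R))) → 5
  S → 6
  (π[h,y](ρ[y/v](ρ[h/d](R))) ∪ S) → 11
  S → 6
  π[h,y](S) → 6
  ((π[h,y](ρ[y/v](ρ[h/d](R))) ∪ S) − π[h,y](S)) → 5

E1 and E2 produce the same multiset:
h | y
3 | s
3 | t
4 | t
6 | r
9 | q

yes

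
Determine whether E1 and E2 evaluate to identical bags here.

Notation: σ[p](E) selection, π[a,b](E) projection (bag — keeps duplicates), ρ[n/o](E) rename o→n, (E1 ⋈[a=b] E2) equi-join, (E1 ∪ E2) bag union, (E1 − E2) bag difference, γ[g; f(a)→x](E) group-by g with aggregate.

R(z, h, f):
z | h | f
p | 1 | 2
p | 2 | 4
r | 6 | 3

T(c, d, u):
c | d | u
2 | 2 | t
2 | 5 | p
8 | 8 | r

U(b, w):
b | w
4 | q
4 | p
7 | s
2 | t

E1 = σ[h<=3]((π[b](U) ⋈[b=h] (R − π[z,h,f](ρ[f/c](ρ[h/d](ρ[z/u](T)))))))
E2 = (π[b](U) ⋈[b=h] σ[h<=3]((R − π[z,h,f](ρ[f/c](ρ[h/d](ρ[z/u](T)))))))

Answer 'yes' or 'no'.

E1 row counts bottom-up:
  U → 4
  π[b](U) → 4
  R → 3
  T → 3
  ρ[z/u](T) → 3
  ρ[h/d](ρ[z/u](T)) → 3
  ρ[f/c](ρ[h/d](ρ[z/u](T))) → 3
  π[z,h,f](ρ[f/c](ρ[h/d](ρ[z/u](T)))) → 3
  (R − π[z,h,f](ρ[f/c](ρ[h/d](ρ[z/u](T))))) → 3
  (π[b](U) ⋈[b=h] (R − π[z,h,f](ρ[f/c](ρ[h/d](ρ[z/u](T)))))) → 1
  σ[h<=3]((π[b](U) ⋈[b=h] (R − π[z,h,f](ρ[f/c](ρ[h/d](ρ[z/u](T))))))) → 1
E2 row counts bottom-up:
  U → 4
  π[b](U) → 4
  R → 3
  T → 3
  ρ[z/u](T) → 3
  ρ[h/d](ρ[z/u](T)) → 3
  ρ[f/c](ρ[h/d](ρ[z/u](T))) → 3
  π[z,h,f](ρ[f/c](ρ[h/d](ρ[z/u](T)))) → 3
  (R − π[z,h,f](ρ[f/c](ρ[h/d](ρ[z/u](T))))) → 3
  σ[h<=3]((R − π[z,h,f](ρ[f/c](ρ[h/d](ρ[z/u](T)))))) → 2
  (π[b](U) ⋈[b=h] σ[h<=3]((R − π[z,h,f](ρ[f/c](ρ[h/d](ρ[z/u](T))))))) → 1

E1 and E2 produce the same multiset:
b | z | h | f
2 | p | 2 | 4

yes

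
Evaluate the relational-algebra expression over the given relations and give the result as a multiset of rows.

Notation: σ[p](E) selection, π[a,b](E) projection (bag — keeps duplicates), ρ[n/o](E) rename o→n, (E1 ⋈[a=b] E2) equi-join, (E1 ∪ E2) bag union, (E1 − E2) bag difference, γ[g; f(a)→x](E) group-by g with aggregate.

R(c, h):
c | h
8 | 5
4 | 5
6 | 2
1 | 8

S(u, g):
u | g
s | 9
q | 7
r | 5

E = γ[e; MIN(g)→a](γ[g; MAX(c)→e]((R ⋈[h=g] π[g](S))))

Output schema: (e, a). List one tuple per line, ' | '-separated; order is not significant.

Per-node cardinality:
  R → 4
  S → 3
  π[g](S) → 3
  (R ⋈[h=g] π[g](S)) → 2
  γ[g; MAX(c)→e]((R ⋈[h=g] π[g](S))) → 1
  γ[e; MIN(g)→a](γ[g; MAX(c)→e]((R ⋈[h=g] π[g](S)))) → 1

== RESULT ==
e | a
8 | 5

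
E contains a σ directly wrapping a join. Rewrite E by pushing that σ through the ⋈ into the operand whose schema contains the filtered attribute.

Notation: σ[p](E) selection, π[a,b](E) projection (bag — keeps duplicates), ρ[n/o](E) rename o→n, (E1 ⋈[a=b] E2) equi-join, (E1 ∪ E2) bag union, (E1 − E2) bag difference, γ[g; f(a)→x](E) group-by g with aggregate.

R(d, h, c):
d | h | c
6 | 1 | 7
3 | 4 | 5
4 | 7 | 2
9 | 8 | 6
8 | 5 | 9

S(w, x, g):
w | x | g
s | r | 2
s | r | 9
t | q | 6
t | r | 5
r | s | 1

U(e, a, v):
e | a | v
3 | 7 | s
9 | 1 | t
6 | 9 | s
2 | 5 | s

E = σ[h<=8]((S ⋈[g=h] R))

σ filters on h, owned by the right side.
E' = (S ⋈[g=h] σ[h<=8](R))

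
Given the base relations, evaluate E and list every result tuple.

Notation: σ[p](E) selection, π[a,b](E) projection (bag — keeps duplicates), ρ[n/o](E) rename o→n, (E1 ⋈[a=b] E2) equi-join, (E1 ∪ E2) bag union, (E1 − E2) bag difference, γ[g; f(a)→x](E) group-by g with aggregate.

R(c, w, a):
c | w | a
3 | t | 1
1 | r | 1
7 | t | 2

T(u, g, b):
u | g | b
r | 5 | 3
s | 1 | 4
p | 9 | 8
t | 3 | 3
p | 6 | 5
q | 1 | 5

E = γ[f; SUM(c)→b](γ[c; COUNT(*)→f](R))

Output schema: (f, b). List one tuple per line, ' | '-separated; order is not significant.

Row counts bottom-up:
  R → 3
  γ[c; COUNT(*)→f](R) → 3
  γ[f; SUM(c)→b](γ[c; COUNT(*)→f](R)) → 1

== RESULT ==
f | b
1 | 11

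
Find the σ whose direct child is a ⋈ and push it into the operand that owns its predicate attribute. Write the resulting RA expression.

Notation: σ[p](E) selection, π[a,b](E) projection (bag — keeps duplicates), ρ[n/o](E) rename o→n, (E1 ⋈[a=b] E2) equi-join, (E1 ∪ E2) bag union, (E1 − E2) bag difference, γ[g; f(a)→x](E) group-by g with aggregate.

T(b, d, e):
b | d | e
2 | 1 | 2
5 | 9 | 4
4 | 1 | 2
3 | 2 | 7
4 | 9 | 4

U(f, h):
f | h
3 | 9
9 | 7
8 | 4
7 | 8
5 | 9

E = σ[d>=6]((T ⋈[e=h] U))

σ filters on d, owned by the left side.
E' = (σ[d>=6](T) ⋈[e=h] U)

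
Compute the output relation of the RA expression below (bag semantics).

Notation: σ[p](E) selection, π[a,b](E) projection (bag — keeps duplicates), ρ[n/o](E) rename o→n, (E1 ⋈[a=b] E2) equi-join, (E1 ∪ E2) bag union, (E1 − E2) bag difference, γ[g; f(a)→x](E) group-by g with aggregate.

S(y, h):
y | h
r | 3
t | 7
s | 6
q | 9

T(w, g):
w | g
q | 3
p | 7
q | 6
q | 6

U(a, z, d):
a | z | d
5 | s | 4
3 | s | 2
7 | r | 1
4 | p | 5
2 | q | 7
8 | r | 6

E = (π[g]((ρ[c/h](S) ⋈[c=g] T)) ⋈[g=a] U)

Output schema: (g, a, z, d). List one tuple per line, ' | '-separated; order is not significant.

Row counts bottom-up:
  S → 4
  ρ[c/h](S) → 4
  T → 4
  (ρ[c/h](S) ⋈[c=g] T) → 4
  π[g]((ρ[c/h](S) ⋈[c=g] T)) → 4
  U → 6
  (π[g]((ρ[c/h](S) ⋈[c=g] T)) ⋈[g=a] U) → 2

== RESULT ==
g | a | z | d
3 | 3 | s | 2
7 | 7 | r | 1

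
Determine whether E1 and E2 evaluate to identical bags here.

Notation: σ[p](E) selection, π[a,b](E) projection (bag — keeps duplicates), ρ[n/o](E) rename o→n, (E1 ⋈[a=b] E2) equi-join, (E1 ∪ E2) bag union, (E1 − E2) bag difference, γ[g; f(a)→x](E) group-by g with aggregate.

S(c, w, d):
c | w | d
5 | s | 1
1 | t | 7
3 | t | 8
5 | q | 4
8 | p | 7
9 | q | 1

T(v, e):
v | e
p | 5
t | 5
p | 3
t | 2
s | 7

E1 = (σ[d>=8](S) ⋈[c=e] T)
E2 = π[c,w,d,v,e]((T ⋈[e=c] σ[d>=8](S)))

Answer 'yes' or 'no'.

E1 subexpression sizes:
  S → 6
  σ[d>=8](S) → 1
  T → 5
  (σ[d>=8](S) ⋈[c=e] T) → 1
E2 subexpression sizes:
  T → 5
  S → 6
  σ[d>=8](S) → 1
  (T ⋈[e=c] σ[d>=8](S)) → 1
  π[c,w,d,v,e]((T ⋈[e=c] σ[d>=8](S))) → 1

E1 and E2 produce the same multiset:
c | w | d | v | e
3 | t | 8 | p | 3

yes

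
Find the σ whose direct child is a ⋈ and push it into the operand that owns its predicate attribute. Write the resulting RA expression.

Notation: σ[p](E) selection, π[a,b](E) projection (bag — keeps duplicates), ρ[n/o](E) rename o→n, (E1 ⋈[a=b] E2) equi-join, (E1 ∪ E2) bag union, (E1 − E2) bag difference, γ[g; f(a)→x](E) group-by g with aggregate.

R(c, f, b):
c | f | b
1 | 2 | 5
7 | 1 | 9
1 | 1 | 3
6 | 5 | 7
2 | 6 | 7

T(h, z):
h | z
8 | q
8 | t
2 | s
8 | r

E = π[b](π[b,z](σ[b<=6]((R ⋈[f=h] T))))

σ filters on b, owned by the left side.
E' = π[b](π[b,z]((σ[b<=6](R) ⋈[f=h] T)))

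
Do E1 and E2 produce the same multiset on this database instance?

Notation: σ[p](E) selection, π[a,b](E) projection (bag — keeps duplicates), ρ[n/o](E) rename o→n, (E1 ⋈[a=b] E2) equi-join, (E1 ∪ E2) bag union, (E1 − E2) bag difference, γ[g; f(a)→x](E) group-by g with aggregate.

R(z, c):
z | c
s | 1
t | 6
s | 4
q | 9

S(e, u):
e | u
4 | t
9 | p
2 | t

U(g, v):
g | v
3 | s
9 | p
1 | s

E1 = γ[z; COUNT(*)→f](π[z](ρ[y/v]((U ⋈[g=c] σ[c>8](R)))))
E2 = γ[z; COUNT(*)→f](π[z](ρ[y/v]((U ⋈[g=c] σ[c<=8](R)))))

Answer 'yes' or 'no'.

E1 subexpression sizes:
  U → 3
  R → 4
  σ[c>8](R) → 1
  (U ⋈[g=c] σ[c>8](R)) → 1
  ρ[y/v]((U ⋈[g=c] σ[c>8](R))) → 1
  π[z](ρ[y/v]((U ⋈[g=c] σ[c>8](R)))) → 1
  γ[z; COUNT(*)→f](π[z](ρ[y/v]((U ⋈[g=c] σ[c>8](R))))) → 1
E2 subexpression sizes:
  U → 3
  R → 4
  σ[c<=8](R) → 3
  (U ⋈[g=c] σ[c<=8](R)) → 1
  ρ[y/v]((U ⋈[g=c] σ[c<=8](R))) → 1
  π[z](ρ[y/v]((U ⋈[g=c] σ[c<=8](R)))) → 1
  γ[z; COUNT(*)→f](π[z](ρ[y/v]((U ⋈[g=c] σ[c<=8](R))))) → 1

E1 result:
z | f
q | 1
E2 result:
z | f
s | 1
Witness: ('s', 1) appears 0× in E1 but 1× in E2.

no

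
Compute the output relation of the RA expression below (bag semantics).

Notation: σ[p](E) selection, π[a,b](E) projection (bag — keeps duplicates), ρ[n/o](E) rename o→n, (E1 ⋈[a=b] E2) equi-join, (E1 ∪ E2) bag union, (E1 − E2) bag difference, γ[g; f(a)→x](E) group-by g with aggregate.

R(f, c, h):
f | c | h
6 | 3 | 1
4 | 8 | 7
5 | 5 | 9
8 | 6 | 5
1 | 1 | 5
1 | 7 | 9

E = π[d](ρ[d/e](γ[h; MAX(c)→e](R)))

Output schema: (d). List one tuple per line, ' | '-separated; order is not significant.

Row counts bottom-up:
  R → 6
  γ[h; MAX(c)→e](R) → 4
  ρ[d/e](γ[h; MAX(c)→e](R)) → 4
  π[d](ρ[d/e](γ[h; MAX(c)→e](R))) → 4

== RESULT ==
d
3
6
7
8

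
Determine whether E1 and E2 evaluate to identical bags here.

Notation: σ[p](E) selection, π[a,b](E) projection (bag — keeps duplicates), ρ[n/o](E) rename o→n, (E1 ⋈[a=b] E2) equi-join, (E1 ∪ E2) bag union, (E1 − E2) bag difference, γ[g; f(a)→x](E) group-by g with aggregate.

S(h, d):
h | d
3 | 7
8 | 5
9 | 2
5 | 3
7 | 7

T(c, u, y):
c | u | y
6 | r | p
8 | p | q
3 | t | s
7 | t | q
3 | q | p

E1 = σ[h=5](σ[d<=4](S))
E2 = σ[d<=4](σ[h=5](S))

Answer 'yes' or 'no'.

E1 subexpression sizes:
  S → 5
  σ[d<=4](S) → 2
  σ[h=5](σ[d<=4](S)) → 1
E2 subexpression sizes:
  S → 5
  σ[h=5](S) → 1
  σ[d<=4](σ[h=5](S)) → 1

E1 and E2 produce the same multiset:
h | d
5 | 3

yes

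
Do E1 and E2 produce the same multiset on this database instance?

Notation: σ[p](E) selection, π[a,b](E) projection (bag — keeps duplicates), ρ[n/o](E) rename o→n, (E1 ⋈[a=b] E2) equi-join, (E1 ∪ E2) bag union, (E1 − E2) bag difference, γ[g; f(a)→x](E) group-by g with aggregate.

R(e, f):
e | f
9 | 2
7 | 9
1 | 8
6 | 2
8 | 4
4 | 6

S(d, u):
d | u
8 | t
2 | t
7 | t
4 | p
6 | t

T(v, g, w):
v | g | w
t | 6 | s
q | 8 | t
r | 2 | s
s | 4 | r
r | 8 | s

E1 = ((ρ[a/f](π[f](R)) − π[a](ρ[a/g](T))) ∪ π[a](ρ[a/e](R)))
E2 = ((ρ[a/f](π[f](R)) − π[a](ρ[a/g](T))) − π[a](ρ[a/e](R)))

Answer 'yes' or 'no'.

E1 stepwise |·|:
  R → 6
  π[f](R) → 6
  ρ[a/f](π[f](R)) → 6
  T → 5
  ρ[a/g](T) → 5
  π[a](ρ[a/g](T)) → 5
  (ρ[a/f](π[f](R)) − π[a](ρ[a/g](T))) → 2
  R → 6
  ρ[a/e](R) → 6
  π[a](ρ[a/e](R)) → 6
  ((ρ[a/f](π[f](R)) − π[a](ρ[a/g](T))) ∪ π[a](ρ[a/e](R))) → 8
E2 stepwise |·|:
  R → 6
  π[f](R) → 6
  ρ[a/f](π[f](R)) → 6
  T → 5
  ρ[a/g](T) → 5
  π[a](ρ[a/g](T)) → 5
  (ρ[a/f](π[f](R)) − π[a](ρ[a/g](T))) → 2
  R → 6
  ρ[a/e](R) → 6
  π[a](ρ[a/e](R)) → 6
  ((ρ[a/f](π[f](R)) − π[a](ρ[a/g](T))) − π[a](ρ[a/e](R))) → 1

E1 result:
a
1
2
4
6
7
8
9
9
E2 result:
a
2
Witness: (6,) appears 1× in E1 but 0× in E2.

no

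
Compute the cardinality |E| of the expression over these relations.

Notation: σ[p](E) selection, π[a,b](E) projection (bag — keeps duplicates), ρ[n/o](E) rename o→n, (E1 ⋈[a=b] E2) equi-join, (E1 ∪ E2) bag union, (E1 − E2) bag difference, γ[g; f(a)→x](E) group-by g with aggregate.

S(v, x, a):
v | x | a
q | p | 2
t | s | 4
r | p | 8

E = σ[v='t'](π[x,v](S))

Per-node cardinality:
  S → 3
  π[x,v](S) → 3
  σ[v='t'](π[x,v](S)) → 1

|E| = 1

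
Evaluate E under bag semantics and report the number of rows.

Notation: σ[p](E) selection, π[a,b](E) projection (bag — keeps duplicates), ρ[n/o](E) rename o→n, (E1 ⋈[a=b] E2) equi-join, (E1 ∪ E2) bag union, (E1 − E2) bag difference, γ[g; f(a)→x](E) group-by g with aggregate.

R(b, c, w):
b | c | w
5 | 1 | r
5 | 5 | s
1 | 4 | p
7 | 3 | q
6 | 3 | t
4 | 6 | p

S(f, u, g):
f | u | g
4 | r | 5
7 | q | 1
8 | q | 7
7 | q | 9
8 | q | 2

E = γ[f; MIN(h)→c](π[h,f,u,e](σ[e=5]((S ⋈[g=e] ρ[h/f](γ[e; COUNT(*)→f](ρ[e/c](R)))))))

Per-node cardinality:
  S → 5
  R → 6
  ρ[e/c](R) → 6
  γ[e; COUNT(*)→f](ρ[e/c](R)) → 5
  ρ[h/f](γ[e; COUNT(*)→f](ρ[e/c](R))) → 5
  (S ⋈[g=e] ρ[h/f](γ[e; COUNT(*)→f](ρ[e/c](R)))) → 2
  σ[e=5]((S ⋈[g=e] ρ[h/f](γ[e; COUNT(*)→f](ρ[e/c](R))))) → 1
  π[h,f,u,e](σ[e=5]((S ⋈[g=e] ρ[h/f](γ[e; COUNT(*)→f](ρ[e/c](R)))))) → 1
  γ[f; MIN(h)→c](π[h,f,u,e](σ[e=5]((S ⋈[g=e] ρ[h/f](γ[e; COUNT(*)→f](ρ[e/c](R))))))) → 1

|E| = 1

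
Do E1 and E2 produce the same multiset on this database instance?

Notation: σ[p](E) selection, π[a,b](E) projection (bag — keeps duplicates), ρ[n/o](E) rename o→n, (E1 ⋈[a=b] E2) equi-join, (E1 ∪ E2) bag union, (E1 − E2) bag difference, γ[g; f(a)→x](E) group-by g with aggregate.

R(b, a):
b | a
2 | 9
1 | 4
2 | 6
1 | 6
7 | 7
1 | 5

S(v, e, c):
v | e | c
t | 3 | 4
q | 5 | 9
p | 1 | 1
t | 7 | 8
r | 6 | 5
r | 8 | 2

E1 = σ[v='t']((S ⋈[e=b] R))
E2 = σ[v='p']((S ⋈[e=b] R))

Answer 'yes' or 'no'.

E1 stepwise |·|:
  S → 6
  R → 6
  (S ⋈[e=b] R) → 4
  σ[v='t']((S ⋈[e=b] R)) → 1
E2 stepwise |·|:
  S → 6
  R → 6
  (S ⋈[e=b] R) → 4
  σ[v='p']((S ⋈[e=b] R)) → 3

E1 result:
v | e | c | b | a
t | 7 | 8 | 7 | 7
E2 result:
v | e | c | b | a
p | 1 | 1 | 1 | 4
p | 1 | 1 | 1 | 5
p | 1 | 1 | 1 | 6
Witness: ('p', 1, 1, 1, 6) appears 0× in E1 but 1× in E2.

no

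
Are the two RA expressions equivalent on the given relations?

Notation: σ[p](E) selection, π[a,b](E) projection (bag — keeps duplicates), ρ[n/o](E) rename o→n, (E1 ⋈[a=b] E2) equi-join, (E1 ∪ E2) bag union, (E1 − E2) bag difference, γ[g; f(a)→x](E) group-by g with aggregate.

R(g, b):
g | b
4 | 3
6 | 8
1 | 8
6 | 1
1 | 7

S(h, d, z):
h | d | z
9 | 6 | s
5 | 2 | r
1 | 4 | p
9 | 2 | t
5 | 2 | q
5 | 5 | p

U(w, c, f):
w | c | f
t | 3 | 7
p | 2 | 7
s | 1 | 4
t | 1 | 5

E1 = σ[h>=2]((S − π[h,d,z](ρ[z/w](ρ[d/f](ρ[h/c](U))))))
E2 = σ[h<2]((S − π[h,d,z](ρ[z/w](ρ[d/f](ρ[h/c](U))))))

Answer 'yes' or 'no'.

E1 subexpression sizes:
  S → 6
  U → 4
  ρ[h/c](U) → 4
  ρ[d/f](ρ[h/c](U)) → 4
  ρ[z/w](ρ[d/f](ρ[h/c](U))) → 4
  π[h,d,z](ρ[z/w](ρ[d/f](ρ[h/c](U)))) → 4
  (S − π[h,d,z](ρ[z/w](ρ[d/f](ρ[h/c](U))))) → 6
  σ[h>=2]((S − π[h,d,z](ρ[z/w](ρ[d/f](ρ[h/c](U)))))) → 5
E2 subexpression sizes:
  S → 6
  U → 4
  ρ[h/c](U) → 4
  ρ[d/f](ρ[h/c](U)) → 4
  ρ[z/w](ρ[d/f](ρ[h/c](U))) → 4
  π[h,d,z](ρ[z/w](ρ[d/f](ρ[h/c](U)))) → 4
  (S − π[h,d,z](ρ[z/w](ρ[d/f](ρ[h/c](U))))) → 6
  σ[h<2]((S − π[h,d,z](ρ[z/w](ρ[d/f](ρ[h/c](U)))))) → 1

E1 result:
h | d | z
5 | 2 | q
5 | 2 | r
5 | 5 | p
9 | 2 | t
9 | 6 | s
E2 result:
h | d | z
1 | 4 | p
Witness: (5, 2, 'r') appears 1× in E1 but 0× in E2.

no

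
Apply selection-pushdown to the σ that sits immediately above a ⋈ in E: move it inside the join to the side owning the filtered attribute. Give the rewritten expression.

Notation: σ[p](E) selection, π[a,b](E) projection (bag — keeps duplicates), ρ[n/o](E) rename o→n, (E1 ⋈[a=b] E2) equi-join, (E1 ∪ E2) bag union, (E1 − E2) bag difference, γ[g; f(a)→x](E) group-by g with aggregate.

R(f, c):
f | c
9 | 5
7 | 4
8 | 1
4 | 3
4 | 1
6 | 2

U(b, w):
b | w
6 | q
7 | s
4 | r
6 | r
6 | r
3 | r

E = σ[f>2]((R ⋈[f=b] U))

σ filters on f, owned by the left side.
E' = (σ[f>2](R) ⋈[f=b] U)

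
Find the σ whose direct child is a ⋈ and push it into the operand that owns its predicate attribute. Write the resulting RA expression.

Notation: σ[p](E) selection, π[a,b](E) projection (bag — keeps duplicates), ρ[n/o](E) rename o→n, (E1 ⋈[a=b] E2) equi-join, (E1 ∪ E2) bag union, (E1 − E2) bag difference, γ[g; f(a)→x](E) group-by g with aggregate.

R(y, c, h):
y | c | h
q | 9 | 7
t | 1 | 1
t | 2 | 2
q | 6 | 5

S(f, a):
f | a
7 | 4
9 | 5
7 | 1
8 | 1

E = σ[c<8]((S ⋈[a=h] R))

σ filters on c, owned by the right side.
E' = (S ⋈[a=h] σ[c<8](R))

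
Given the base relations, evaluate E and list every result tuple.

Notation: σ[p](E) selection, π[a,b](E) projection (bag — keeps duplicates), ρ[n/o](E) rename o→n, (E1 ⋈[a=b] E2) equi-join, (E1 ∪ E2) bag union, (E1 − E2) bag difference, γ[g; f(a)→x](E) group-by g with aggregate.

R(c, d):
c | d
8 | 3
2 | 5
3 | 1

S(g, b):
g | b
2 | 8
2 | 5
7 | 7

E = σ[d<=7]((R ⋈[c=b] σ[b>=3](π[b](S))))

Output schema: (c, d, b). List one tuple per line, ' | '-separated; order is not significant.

Per-node cardinality:
  R → 3
  S → 3
  π[b](S) → 3
  σ[b>=3](π[b](S)) → 3
  (R ⋈[c=b] σ[b>=3](π[b](S))) → 1
  σ[d<=7]((R ⋈[c=b] σ[b>=3](π[b](S)))) → 1

== RESULT ==
c | d | b
8 | 3 | 8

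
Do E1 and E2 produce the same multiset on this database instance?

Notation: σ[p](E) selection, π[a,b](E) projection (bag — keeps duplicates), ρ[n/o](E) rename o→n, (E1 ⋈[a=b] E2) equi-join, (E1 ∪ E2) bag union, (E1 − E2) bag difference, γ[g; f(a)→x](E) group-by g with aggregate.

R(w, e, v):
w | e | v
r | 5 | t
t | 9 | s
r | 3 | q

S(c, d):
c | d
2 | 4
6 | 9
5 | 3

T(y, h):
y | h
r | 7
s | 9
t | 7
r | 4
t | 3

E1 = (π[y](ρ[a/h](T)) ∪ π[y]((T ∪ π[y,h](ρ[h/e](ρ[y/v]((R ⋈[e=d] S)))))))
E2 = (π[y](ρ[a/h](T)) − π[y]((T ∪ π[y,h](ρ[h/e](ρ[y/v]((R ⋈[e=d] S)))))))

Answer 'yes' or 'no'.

E1 row counts bottom-up:
  T → 5
  ρ[a/h](T) → 5
  π[y](ρ[a/h](T)) → 5
  T → 5
  R → 3
  S → 3
  (R ⋈[e=d] S) → 2
  ρ[y/v]((R ⋈[e=d] S)) → 2
  ρ[h/e](ρ[y/v]((R ⋈[e=d] S))) → 2
  π[y,h](ρ[h/e](ρ[y/v]((R ⋈[e=d] S)))) → 2
  (T ∪ π[y,h](ρ[h/e](ρ[y/v]((R ⋈[e=d] S))))) → 7
  π[y]((T ∪ π[y,h](ρ[h/e](ρ[y/v]((R ⋈[e=d] S)))))) → 7
  (π[y](ρ[a/h](T)) ∪ π[y]((T ∪ π[y,h](ρ[h/e](ρ[y/v]((R ⋈[e=d] S))))))) → 12
E2 row counts bottom-up:
  T → 5
  ρ[a/h](T) → 5
  π[y](ρ[a/h](T)) → 5
  T → 5
  R → 3
  S → 3
  (R ⋈[e=d] S) → 2
  ρ[y/v]((R ⋈[e=d] S)) → 2
  ρ[h/e](ρ[y/v]((R ⋈[e=d] S))) → 2
  π[y,h](ρ[h/e](ρ[y/v]((R ⋈[e=d] S)))) → 2
  (T ∪ π[y,h](ρ[h/e](ρ[y/v]((R ⋈[e=d] S))))) → 7
  π[y]((T ∪ π[y,h](ρ[h/e](ρ[y/v]((R ⋈[e=d] S)))))) → 7
  (π[y](ρ[a/h](T)) − π[y]((T ∪ π[y,h](ρ[h/e](ρ[y/v]((R ⋈[e=d] S))))))) → 0

E1 result:
y
q
r
r
r
r
s
s
s
t
t
t
t
E2 result:
y
(0 rows)
Witness: ('t',) appears 4× in E1 but 0× in E2.

no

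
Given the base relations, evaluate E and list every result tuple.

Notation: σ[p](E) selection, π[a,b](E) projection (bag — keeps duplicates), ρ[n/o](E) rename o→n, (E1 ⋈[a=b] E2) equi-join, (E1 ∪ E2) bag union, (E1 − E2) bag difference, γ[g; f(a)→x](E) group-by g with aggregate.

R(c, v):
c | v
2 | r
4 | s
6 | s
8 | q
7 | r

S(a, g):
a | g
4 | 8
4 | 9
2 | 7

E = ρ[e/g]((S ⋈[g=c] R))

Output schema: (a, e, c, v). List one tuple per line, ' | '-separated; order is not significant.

Per-node cardinality:
  S → 3
  R → 5
  (S ⋈[g=c] R) → 2
  ρ[e/g]((S ⋈[g=c] R)) → 2

== RESULT ==
a | e | c | v
2 | 7 | 7 | r
4 | 8 | 8 | q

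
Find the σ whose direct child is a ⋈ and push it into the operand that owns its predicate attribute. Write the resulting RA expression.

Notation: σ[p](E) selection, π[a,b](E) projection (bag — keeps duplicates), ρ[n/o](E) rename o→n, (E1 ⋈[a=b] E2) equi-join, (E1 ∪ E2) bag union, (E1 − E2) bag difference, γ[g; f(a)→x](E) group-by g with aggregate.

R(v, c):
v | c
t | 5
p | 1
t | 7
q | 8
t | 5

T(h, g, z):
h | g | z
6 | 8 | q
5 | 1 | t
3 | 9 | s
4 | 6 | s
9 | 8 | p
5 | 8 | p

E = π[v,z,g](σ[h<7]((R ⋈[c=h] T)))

σ filters on h, owned by the right side.
E' = π[v,z,g]((R ⋈[c=h] σ[h<7](T)))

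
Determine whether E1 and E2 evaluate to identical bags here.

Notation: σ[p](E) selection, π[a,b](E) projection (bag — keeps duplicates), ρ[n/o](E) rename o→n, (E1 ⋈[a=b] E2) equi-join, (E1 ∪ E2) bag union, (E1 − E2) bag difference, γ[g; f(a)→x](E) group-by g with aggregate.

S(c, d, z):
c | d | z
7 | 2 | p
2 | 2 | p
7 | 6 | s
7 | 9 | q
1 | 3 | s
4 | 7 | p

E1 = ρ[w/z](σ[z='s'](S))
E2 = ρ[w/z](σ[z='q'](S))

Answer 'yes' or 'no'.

E1 row counts bottom-up:
  S → 6
  σ[z='s'](S) → 2
  ρ[w/z](σ[z='s'](S)) → 2
E2 row counts bottom-up:
  S → 6
  σ[z='q'](S) → 1
  ρ[w/z](σ[z='q'](S)) → 1

E1 result:
c | d | w
1 | 3 | s
7 | 6 | s
E2 result:
c | d | w
7 | 9 | q
Witness: (7, 9, 'q') appears 0× in E1 but 1× in E2.

no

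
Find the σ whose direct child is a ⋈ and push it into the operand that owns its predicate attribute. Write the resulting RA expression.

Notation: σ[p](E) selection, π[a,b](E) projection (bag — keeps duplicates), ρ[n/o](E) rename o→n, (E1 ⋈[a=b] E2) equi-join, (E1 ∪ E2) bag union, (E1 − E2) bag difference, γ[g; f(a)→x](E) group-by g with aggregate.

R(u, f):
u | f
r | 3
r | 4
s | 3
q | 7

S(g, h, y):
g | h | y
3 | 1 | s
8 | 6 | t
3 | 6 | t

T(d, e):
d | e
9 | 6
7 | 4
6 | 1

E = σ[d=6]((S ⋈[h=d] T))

σ filters on d, owned by the right side.
E' = (S ⋈[h=d] σ[d=6](T))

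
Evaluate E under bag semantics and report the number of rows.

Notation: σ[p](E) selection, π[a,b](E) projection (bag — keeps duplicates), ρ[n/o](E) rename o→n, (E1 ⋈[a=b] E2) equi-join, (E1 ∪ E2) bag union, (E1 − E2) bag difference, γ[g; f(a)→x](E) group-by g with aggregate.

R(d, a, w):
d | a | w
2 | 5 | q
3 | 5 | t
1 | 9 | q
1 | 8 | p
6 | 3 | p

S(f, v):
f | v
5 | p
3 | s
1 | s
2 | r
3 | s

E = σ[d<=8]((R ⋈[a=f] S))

Row counts bottom-up:
  R → 5
  S → 5
  (R ⋈[a=f] S) → 4
  σ[d<=8]((R ⋈[a=f] S)) → 4

|E| = 4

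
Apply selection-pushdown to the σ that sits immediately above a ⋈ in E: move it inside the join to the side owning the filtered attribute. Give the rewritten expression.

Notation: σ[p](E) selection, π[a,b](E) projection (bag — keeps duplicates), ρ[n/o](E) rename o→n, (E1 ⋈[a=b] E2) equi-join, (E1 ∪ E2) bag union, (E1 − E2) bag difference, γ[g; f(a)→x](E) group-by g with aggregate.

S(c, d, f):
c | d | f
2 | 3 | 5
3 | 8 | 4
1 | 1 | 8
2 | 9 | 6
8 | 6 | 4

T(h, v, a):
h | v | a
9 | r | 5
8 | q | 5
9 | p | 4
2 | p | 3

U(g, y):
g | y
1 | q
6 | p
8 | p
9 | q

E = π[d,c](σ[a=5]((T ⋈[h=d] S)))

σ filters on a, owned by the left side.
E' = π[d,c]((σ[a=5](T) ⋈[h=d] S))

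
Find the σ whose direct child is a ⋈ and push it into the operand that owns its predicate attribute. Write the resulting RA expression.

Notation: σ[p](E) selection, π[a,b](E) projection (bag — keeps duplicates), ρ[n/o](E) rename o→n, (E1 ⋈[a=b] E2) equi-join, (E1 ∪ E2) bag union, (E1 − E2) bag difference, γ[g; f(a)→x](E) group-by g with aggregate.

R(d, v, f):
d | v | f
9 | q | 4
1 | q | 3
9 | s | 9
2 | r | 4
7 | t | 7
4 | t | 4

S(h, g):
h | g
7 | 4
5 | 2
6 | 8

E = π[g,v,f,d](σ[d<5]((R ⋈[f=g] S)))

σ filters on d, owned by the left side.
E' = π[g,v,f,d]((σ[d<5](R) ⋈[f=g] S))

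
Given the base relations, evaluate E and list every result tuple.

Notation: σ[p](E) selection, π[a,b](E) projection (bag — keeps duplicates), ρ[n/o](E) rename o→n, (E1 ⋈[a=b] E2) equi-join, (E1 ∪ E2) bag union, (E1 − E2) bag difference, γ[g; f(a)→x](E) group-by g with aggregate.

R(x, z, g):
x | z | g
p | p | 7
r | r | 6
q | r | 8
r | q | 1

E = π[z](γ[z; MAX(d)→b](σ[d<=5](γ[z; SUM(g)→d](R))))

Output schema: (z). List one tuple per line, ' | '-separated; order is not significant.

Stepwise |·|:
  R → 4
  γ[z; SUM(g)→d](R) → 3
  σ[d<=5](γ[z; SUM(g)→d](R)) → 1
  γ[z; MAX(d)→b](σ[d<=5](γ[z; SUM(g)→d](R))) → 1
  π[z](γ[z; MAX(d)→b](σ[d<=5](γ[z; SUM(g)→d](R)))) → 1

== RESULT ==
z
q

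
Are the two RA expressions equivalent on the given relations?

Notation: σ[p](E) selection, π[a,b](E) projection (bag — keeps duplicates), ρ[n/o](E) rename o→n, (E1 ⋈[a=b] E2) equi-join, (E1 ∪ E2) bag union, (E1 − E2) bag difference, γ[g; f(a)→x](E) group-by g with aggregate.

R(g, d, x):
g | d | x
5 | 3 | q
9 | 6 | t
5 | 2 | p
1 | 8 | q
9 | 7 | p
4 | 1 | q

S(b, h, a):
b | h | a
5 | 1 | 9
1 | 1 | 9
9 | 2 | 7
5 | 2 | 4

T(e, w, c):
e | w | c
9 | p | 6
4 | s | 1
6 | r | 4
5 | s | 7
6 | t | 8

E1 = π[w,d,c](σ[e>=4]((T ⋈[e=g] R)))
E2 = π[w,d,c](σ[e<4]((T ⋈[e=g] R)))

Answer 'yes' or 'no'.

E1 per-node cardinality:
  T → 5
  R → 6
  (T ⋈[e=g] R) → 5
  σ[e>=4]((T ⋈[e=g] R)) → 5
  π[w,d,c](σ[e>=4]((T ⋈[e=g] R))) → 5
E2 per-node cardinality:
  T → 5
  R → 6
  (T ⋈[e=g] R) → 5
  σ[e<4]((T ⋈[e=g] R)) → 0
  π[w,d,c](σ[e<4]((T ⋈[e=g] R))) → 0

E1 result:
w | d | c
p | 6 | 6
p | 7 | 6
s | 1 | 1
s | 2 | 7
s | 3 | 7
E2 result:
w | d | c
(0 rows)
Witness: ('p', 7, 6) appears 1× in E1 but 0× in E2.

no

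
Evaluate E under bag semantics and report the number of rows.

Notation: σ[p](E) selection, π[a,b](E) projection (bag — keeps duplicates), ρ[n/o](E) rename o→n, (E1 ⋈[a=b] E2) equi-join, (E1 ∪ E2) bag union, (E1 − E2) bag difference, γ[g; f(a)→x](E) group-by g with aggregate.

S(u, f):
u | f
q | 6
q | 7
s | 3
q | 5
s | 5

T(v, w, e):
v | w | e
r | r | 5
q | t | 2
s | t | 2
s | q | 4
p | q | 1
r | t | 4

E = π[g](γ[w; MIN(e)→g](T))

Subexpression sizes:
  T → 6
  γ[w; MIN(e)→g](T) → 3
  π[g](γ[w; MIN(e)→g](T)) → 3

|E| = 3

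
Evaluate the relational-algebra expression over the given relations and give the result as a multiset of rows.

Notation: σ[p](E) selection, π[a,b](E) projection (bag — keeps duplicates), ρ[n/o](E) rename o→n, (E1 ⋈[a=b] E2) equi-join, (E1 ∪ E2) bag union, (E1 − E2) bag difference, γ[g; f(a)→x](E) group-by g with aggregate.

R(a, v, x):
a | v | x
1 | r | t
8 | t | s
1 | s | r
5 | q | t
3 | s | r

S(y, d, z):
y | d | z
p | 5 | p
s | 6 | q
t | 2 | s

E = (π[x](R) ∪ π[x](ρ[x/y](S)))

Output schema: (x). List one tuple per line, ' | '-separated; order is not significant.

Row counts bottom-up:
  R → 5
  π[x](R) → 5
  S → 3
  ρ[x/y](S) → 3
  π[x](ρ[x/y](S)) → 3
  (π[x](R) ∪ π[x](ρ[x/y](S))) → 8

== RESULT ==
x
p
r
r
s
s
t
t
t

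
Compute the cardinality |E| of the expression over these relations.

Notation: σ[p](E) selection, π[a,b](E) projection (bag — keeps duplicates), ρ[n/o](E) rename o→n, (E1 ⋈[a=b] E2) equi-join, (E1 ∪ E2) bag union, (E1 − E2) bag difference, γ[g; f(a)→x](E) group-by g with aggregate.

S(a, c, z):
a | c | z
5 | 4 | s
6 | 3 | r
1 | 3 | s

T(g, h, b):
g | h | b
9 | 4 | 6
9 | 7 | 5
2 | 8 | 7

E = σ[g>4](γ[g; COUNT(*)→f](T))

Row counts bottom-up:
  T → 3
  γ[g; COUNT(*)→f](T) → 2
  σ[g>4](γ[g; COUNT(*)→f](T)) → 1

|E| = 1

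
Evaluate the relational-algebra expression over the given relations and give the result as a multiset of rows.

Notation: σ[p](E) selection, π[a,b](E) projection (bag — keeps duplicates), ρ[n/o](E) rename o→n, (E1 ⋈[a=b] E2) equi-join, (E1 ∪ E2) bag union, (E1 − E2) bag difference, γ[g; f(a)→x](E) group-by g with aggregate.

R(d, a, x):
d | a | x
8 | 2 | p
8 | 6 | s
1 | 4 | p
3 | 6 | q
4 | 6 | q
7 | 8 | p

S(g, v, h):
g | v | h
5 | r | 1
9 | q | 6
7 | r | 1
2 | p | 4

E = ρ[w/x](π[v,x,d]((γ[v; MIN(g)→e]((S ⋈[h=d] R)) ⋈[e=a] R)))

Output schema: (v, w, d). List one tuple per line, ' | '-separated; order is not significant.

Subexpression sizes:
  S → 4
  R → 6
  (S ⋈[h=d] R) → 3
  γ[v; MIN(g)→e]((S ⋈[h=d] R)) → 2
  R → 6
  (γ[v; MIN(g)→e]((S ⋈[h=d] R)) ⋈[e=a] R) → 1
  π[v,x,d]((γ[v; MIN(g)→e]((S ⋈[h=d] R)) ⋈[e=a] R)) → 1
  ρ[w/x](π[v,x,d]((γ[v; MIN(g)→e]((S ⋈[h=d] R)) ⋈[e=a] R))) → 1

== RESULT ==
v | w | d
p | p | 8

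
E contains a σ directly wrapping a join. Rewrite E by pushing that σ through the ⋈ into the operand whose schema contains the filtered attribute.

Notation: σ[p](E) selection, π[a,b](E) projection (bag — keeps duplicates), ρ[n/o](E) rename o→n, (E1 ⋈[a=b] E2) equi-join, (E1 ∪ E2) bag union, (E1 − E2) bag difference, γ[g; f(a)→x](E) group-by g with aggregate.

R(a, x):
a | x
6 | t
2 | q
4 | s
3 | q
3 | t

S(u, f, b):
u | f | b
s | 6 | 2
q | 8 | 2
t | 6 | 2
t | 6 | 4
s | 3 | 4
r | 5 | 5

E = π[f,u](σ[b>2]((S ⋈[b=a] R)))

σ filters on b, owned by the left side.
E' = π[f,u]((σ[b>2](S) ⋈[b=a] R))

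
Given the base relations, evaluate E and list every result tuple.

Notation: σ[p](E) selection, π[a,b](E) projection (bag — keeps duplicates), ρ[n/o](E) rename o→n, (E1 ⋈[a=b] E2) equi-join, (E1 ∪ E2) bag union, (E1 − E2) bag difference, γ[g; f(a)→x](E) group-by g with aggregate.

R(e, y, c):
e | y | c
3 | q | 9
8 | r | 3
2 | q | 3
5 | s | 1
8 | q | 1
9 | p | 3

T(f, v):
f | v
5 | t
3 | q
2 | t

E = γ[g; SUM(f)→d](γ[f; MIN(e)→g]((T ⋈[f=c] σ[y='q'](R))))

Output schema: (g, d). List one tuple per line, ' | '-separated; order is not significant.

Stepwise |·|:
  T → 3
  R → 6
  σ[y='q'](R) → 3
  (T ⋈[f=c] σ[y='q'](R)) → 1
  γ[f; MIN(e)→g]((T ⋈[f=c] σ[y='q'](R))) → 1
  γ[g; SUM(f)→d](γ[f; MIN(e)→g]((T ⋈[f=c] σ[y='q'](R)))) → 1

== RESULT ==
g | d
2 | 3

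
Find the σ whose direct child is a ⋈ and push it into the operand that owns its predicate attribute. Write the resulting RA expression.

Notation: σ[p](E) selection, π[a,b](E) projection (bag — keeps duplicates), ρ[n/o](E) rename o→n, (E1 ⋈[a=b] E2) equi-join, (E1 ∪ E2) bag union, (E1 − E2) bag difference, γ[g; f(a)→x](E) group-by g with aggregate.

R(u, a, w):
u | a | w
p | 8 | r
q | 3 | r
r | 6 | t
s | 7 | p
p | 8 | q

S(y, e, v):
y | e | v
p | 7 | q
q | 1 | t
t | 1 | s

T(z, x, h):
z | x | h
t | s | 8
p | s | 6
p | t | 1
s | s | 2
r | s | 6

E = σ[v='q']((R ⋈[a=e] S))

σ filters on v, owned by the right side.
E' = (R ⋈[a=e] σ[v='q'](S))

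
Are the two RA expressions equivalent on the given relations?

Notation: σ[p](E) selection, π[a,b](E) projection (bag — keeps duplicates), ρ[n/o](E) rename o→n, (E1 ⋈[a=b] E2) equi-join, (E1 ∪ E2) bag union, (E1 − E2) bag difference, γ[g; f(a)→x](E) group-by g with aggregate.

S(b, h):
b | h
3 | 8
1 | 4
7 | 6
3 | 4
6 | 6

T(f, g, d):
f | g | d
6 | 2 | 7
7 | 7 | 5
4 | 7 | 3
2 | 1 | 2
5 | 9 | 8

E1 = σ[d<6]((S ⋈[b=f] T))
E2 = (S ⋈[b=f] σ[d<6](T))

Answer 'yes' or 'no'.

E1 per-node cardinality:
  S → 5
  T → 5
  (S ⋈[b=f] T) → 2
  σ[d<6]((S ⋈[b=f] T)) → 1
E2 per-node cardinality:
  S → 5
  T → 5
  σ[d<6](T) → 3
  (S ⋈[b=f] σ[d<6](T)) → 1

E1 and E2 produce the same multiset:
b | h | f | g | d
7 | 6 | 7 | 7 | 5

yes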